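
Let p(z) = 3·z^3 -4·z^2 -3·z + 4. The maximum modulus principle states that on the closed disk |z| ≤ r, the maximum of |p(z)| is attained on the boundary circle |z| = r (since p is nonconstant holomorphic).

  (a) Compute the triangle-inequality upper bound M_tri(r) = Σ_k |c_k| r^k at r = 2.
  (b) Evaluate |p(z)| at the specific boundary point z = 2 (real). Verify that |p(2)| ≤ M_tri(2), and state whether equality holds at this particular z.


Coefficients: c_0 = 4, c_1 = -3, c_2 = -4, c_3 = 3. Radius r = 2.
Part (a). Triangle bound: M_tri(r) = Σ_k |c_k| r^k
  = |4|·2^0 + |-3|·2^1 + |-4|·2^2 + |3|·2^3
  = 4 + 6 + 16 + 24 = 50.
This bounds M(r) := max_{|z|=r} |p(z)| from above; equality holds iff all terms c_k z^k can be made to align in phase at a single z on |z|=r.
Part (b). At z = 2 (real, on the circle |z| = r):
  p(2) = (4)·2^0 + (-3)·2^1 + (-4)·2^2 + (3)·2^3 = 6.
  |p(2)| = 6.
Check: |p(2)| = 6 ≤ 50 = M_tri(2). ✓ Equality does not hold at z = 2 (the coefficients have mixed signs, so the terms do not all align in phase there).

M_tri(2) = 50; |p(2)| = 6; equality at z=2: no.


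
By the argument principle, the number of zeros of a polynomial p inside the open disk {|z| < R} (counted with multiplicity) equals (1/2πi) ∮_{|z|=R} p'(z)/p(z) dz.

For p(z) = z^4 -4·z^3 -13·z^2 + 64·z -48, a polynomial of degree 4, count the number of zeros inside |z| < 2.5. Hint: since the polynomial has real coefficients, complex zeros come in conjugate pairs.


The zeros of p are: -4, 1, 4, 3.
Their magnitudes are: 4, 1, 4, 3.
Zeros with |z| < R = 2.5: 1.
Count = 1.
By the argument principle, (1/2πi) ∮_{|z|=R} p'(z)/p(z) dz equals exactly this count.

Number of zeros inside |z| < 2.5: 1.


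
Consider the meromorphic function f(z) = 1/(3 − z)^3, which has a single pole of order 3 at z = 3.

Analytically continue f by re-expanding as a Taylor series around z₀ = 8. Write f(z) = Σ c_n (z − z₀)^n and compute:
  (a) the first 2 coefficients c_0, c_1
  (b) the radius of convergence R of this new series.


Let w = z − z₀, so z = z₀ + w.
Then 3 − z = 3 − (z₀ + w) = (3 − z₀) − w = -5 − w.
f(z) = 1/(-5 − w)^3 = (1/(-5)^3) · (1 − w/(-5))^{−3}.
By the binomial series (1−u)^{−3} = Σ_{n≥0} C(n+2, 2) u^n for |u|<1, with u = w/(-5):
  c_n = C(n+2, 2) / (-5)^(n+3).
  c_0 = 1/(-5)^3 = -1/125.
  c_1 = 3/(-5)^4 = 3/625.
The series is valid for |w/d| < 1, i.e. |z − z₀| < |d|.
Radius of convergence: R = |3 − z₀| = |-5| = 5 (distance from z₀ to the singularity z = 3).

c_0 = -1/125, c_1 = 3/625; R = 5.


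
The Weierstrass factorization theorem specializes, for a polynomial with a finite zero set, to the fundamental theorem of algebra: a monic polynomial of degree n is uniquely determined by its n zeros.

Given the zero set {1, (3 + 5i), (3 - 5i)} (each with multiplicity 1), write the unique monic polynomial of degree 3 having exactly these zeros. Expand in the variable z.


The polynomial is p(z) = ∏_{α ∈ S} (z − α), where S = {1, (3 + 5i), (3 - 5i)}.
Expanding the product yields: p(z) = z^3 -7·z^2 + 40·z -34.
Note conjugate pairs combine to real quadratics: (z − (3+5i))(z − (3−5i)) = z² − 6z + 34.
The resulting polynomial has degree 3 and real coefficients as required.

p(z) = z^3 -7·z^2 + 40·z -34.


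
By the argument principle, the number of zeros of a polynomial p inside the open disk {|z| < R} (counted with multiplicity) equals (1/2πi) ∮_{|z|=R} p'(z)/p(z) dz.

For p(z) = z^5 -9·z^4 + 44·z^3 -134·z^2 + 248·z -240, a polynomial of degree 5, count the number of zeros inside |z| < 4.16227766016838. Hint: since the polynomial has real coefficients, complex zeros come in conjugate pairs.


The zeros of p are: (2 + 2i), (2 - 2i), (1 + 3i), (1 - 3i), 3.
Their magnitudes are: 2.828, 2.828, 3.162, 3.162, 3.
Zeros with |z| < R = 4.16227766016838: (2 + 2i), (2 - 2i), (1 + 3i), (1 - 3i), 3.
Count = 5.
By the argument principle, (1/2πi) ∮_{|z|=R} p'(z)/p(z) dz equals exactly this count.

Number of zeros inside |z| < 4.16227766016838: 5.


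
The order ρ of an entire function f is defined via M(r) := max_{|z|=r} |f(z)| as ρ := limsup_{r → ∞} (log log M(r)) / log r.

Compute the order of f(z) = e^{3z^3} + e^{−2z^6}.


Each summand is entire of order 3 and 6 respectively (as in the single-exponential case). The order of a sum is at most the max of the orders, so ρ ≤ 6. For the lower bound: on |z|=r choose arg z so that -2z^6 is real positive; then |e^{-2z^6}| = e^{2r^6} while |e^{3z^3}| ≤ e^{3r^3} = o(e^{2r^6}). So |f| ≥ e^{2r^6}(1 − o(1)) and ρ ≥ 6. Hence ρ = max(3, 6) = 6.
Therefore ρ = 6.

Order ρ = 6.


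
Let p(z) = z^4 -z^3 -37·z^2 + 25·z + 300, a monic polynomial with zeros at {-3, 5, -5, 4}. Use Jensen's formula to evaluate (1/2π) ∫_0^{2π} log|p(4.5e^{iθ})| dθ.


Zeros: -5, -3, 4, 5; r = 4.5.
Inside |z| < r: -3, 4. Outside (|z| ≥ r): -5, 5.
p(0) = 300, so log|p(0)| = log(300) = 5.7038.
Apply Jensen: I(r) = log|p(0)| + Σ_k log(r/|z_k|), summed over zeros inside |z| < r.
  log(r/|z_k|) for z_k = -3: log(4.5/3) = 0.4055
  log(r/|z_k|) for z_k = 4: log(4.5/4) = 0.1178
  Outside zeros (-5, 5) contribute nothing to the Jensen sum.
Sum over inside zeros: 0.5232.
I(r) = log|p(0)| + (inside sum) = 5.7038 + 0.5232 = 6.2270.
Note: since some zeros are outside |z| ≤ r, the simplified n·log(r) form does NOT apply — only the inside zeros contribute.

I(r) ≈ 6.2270.


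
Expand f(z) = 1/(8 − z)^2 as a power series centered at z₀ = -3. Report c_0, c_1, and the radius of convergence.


Let w = z − z₀, so z = z₀ + w.
Then 8 − z = 8 − (z₀ + w) = (8 − z₀) − w = 11 − w.
f(z) = 1/(11 − w)^2 = (1/(11)^2) · (1 − w/(11))^{−2}.
By the binomial series (1−u)^{−2} = Σ_{n≥0} C(n+1, 1) u^n for |u|<1, with u = w/(11):
  c_n = C(n+1, 1) / (11)^(n+2).
  c_0 = 1/(11)^2 = 1/121.
  c_1 = 2/(11)^3 = 2/1331.
The series is valid for |w/d| < 1, i.e. |z − z₀| < |d|.
Radius of convergence: R = |8 − z₀| = |11| = 11 (distance from z₀ to the singularity z = 8).

c_0 = 1/121, c_1 = 2/1331; R = 11.


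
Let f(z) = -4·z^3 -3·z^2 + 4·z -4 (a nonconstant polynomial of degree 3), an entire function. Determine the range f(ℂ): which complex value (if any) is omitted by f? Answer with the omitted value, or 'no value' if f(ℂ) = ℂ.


Little Picard bounds the complement of f(ℂ) to at most one point.
For every w ∈ ℂ, the equation p(z) − w = 0 is a nonconstant polynomial in z and hence has at least one root by the fundamental theorem of algebra. So p is surjective onto ℂ, omitting no value.

Omitted value: no value.


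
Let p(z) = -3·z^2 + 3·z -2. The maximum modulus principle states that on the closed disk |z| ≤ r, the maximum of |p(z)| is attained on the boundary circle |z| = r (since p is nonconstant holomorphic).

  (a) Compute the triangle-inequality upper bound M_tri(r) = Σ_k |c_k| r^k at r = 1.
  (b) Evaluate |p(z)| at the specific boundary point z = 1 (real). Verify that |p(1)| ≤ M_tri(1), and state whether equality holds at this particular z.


Coefficients: c_0 = -2, c_1 = 3, c_2 = -3. Radius r = 1.
Part (a). Triangle bound: M_tri(r) = Σ_k |c_k| r^k
  = |-2|·1^0 + |3|·1^1 + |-3|·1^2
  = 2 + 3 + 3 = 8.
This bounds M(r) := max_{|z|=r} |p(z)| from above; equality holds iff all terms c_k z^k can be made to align in phase at a single z on |z|=r.
Part (b). At z = 1 (real, on the circle |z| = r):
  p(1) = (-2)·1^0 + (3)·1^1 + (-3)·1^2 = -2.
  |p(1)| = 2.
Check: |p(1)| = 2 ≤ 8 = M_tri(1). ✓ Equality does not hold at z = 1 (the coefficients have mixed signs, so the terms do not all align in phase there).

M_tri(1) = 8; |p(1)| = 2; equality at z=1: no.


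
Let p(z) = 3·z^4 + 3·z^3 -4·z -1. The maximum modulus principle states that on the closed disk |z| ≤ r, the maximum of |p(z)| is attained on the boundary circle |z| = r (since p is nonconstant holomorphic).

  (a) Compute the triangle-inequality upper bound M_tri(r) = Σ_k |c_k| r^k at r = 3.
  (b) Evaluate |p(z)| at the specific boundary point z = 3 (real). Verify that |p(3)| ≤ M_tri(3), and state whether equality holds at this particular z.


Coefficients: c_0 = -1, c_1 = -4, c_2 = 0, c_3 = 3, c_4 = 3. Radius r = 3.
Part (a). Triangle bound: M_tri(r) = Σ_k |c_k| r^k
  = |-1|·3^0 + |-4|·3^1 + |0|·3^2 + |3|·3^3 + |3|·3^4
  = 1 + 12 + 0 + 81 + 243 = 337.
This bounds M(r) := max_{|z|=r} |p(z)| from above; equality holds iff all terms c_k z^k can be made to align in phase at a single z on |z|=r.
Part (b). At z = 3 (real, on the circle |z| = r):
  p(3) = (-1)·3^0 + (-4)·3^1 + (0)·3^2 + (3)·3^3 + (3)·3^4 = 311.
  |p(3)| = 311.
Check: |p(3)| = 311 ≤ 337 = M_tri(3). ✓ Equality does not hold at z = 3 (the coefficients have mixed signs, so the terms do not all align in phase there).

M_tri(3) = 337; |p(3)| = 311; equality at z=3: no.


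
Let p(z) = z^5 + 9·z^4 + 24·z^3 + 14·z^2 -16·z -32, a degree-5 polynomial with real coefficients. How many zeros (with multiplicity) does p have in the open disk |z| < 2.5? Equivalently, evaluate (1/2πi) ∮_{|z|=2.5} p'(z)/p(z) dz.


The zeros of p are: 1, (-1 + 1i), (-1 - 1i), -4, -4.
Their magnitudes are: 1, 1.414, 1.414, 4, 4.
Zeros with |z| < R = 2.5: 1, (-1 + 1i), (-1 - 1i).
Count = 3.
By the argument principle, (1/2πi) ∮_{|z|=R} p'(z)/p(z) dz equals exactly this count.

Number of zeros inside |z| < 2.5: 3.


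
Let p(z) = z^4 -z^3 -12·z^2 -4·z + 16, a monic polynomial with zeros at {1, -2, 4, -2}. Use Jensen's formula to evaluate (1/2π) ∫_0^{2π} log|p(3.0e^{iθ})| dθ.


Zeros: -2, -2, 1, 4; r = 3.0.
Inside |z| < r: -2, -2, 1. Outside (|z| ≥ r): 4.
p(0) = 16, so log|p(0)| = log(16) = 2.7726.
Apply Jensen: I(r) = log|p(0)| + Σ_k log(r/|z_k|), summed over zeros inside |z| < r.
  log(r/|z_k|) for z_k = 1: log(3.0/1) = 1.0986
  log(r/|z_k|) for z_k = -2: log(3.0/2) = 0.4055
  log(r/|z_k|) for z_k = -2: log(3.0/2) = 0.4055
  Outside zeros (4) contribute nothing to the Jensen sum.
Sum over inside zeros: 1.9095.
I(r) = log|p(0)| + (inside sum) = 2.7726 + 1.9095 = 4.6821.
Note: since some zeros are outside |z| ≤ r, the simplified n·log(r) form does NOT apply — only the inside zeros contribute.

I(r) ≈ 4.6821.


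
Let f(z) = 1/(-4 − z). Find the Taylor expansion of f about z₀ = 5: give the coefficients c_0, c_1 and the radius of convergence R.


Let w = z − z₀, so z = z₀ + w.
Then -4 − z = -4 − (z₀ + w) = (-4 − z₀) − w = -9 − w.
f(z) = 1/(-9 − w) = (1/(-9)) · 1/(1 − w/(-9)) = Σ_{n≥0} w^n / (-9)^(n+1).
So c_n = 1/(-9)^(n+1):
  c_0 = 1/(-9)^1 = -1/9.
  c_1 = 1/(-9)^2 = 1/81.
The series is valid for |w/d| < 1, i.e. |z − z₀| < |d|.
Radius of convergence: R = |-4 − z₀| = |-9| = 9 (distance from z₀ to the singularity z = -4).

c_0 = -1/9, c_1 = 1/81; R = 9.


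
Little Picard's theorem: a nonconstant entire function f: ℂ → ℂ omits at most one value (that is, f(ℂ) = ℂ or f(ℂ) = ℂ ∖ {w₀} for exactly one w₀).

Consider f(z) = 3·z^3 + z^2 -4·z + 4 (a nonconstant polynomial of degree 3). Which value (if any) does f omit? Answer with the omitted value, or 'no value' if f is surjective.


Little Picard bounds the complement of f(ℂ) to at most one point.
For every w ∈ ℂ, the equation p(z) − w = 0 is a nonconstant polynomial in z and hence has at least one root by the fundamental theorem of algebra. So p is surjective onto ℂ, omitting no value.

Omitted value: no value.


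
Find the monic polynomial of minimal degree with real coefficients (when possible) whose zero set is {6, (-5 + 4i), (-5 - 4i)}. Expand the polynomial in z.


The polynomial is p(z) = ∏_{α ∈ S} (z − α), where S = {6, (-5 + 4i), (-5 - 4i)}.
Expanding the product yields: p(z) = z^3 + 4·z^2 -19·z -246.
Note conjugate pairs combine to real quadratics: (z − (-5+4i))(z − (-5−4i)) = z² + 10z + 41.
The resulting polynomial has degree 3 and real coefficients as required.

p(z) = z^3 + 4·z^2 -19·z -246.


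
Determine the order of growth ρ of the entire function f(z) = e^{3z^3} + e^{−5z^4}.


Each summand is entire of order 3 and 4 respectively (as in the single-exponential case). The order of a sum is at most the max of the orders, so ρ ≤ 4. For the lower bound: on |z|=r choose arg z so that -5z^4 is real positive; then |e^{-5z^4}| = e^{5r^4} while |e^{3z^3}| ≤ e^{3r^3} = o(e^{5r^4}). So |f| ≥ e^{5r^4}(1 − o(1)) and ρ ≥ 4. Hence ρ = max(3, 4) = 4.
Therefore ρ = 4.

Order ρ = 4.


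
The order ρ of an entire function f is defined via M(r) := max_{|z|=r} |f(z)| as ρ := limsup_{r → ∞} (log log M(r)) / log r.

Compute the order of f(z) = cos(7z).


cos(w) is a linear combination of e^{iw} and e^{−iw} (or e^w, e^{−w} in the hyperbolic case), so |cos(w)| ≤ e^{|w|}. With w = 7z, |w| ≤ 7|z| + 0 = 7r + 0 on |z| = r, giving M(r) ≤ e^{7r + 0}, so ρ ≤ 1. On a suitable ray (z = it for sin/cos; z = t for sinh/cosh, t real → ∞), |cos(7z)| grows like e^{7|t|}/2, so ρ ≥ 1. Hence ρ = 1.
Therefore ρ = 1.

Order ρ = 1.


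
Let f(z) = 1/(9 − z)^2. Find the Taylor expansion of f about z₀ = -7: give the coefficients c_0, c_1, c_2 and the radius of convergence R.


Let w = z − z₀, so z = z₀ + w.
Then 9 − z = 9 − (z₀ + w) = (9 − z₀) − w = 16 − w.
f(z) = 1/(16 − w)^2 = (1/(16)^2) · (1 − w/(16))^{−2}.
By the binomial series (1−u)^{−2} = Σ_{n≥0} C(n+1, 1) u^n for |u|<1, with u = w/(16):
  c_n = C(n+1, 1) / (16)^(n+2).
  c_0 = 1/(16)^2 = 1/256.
  c_1 = 2/(16)^3 = 1/2048.
  c_2 = 3/(16)^4 = 3/65536.
The series is valid for |w/d| < 1, i.e. |z − z₀| < |d|.
Radius of convergence: R = |9 − z₀| = |16| = 16 (distance from z₀ to the singularity z = 9).

c_0 = 1/256, c_1 = 1/2048, c_2 = 3/65536; R = 16.


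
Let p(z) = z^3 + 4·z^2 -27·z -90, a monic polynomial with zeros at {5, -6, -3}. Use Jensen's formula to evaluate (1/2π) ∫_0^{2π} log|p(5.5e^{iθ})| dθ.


Zeros: -6, -3, 5; r = 5.5.
Inside |z| < r: -3, 5. Outside (|z| ≥ r): -6.
p(0) = -90, so log|p(0)| = log(90) = 4.4998.
Apply Jensen: I(r) = log|p(0)| + Σ_k log(r/|z_k|), summed over zeros inside |z| < r.
  log(r/|z_k|) for z_k = 5: log(5.5/5) = 0.0953
  log(r/|z_k|) for z_k = -3: log(5.5/3) = 0.6061
  Outside zeros (-6) contribute nothing to the Jensen sum.
Sum over inside zeros: 0.7014.
I(r) = log|p(0)| + (inside sum) = 4.4998 + 0.7014 = 5.2013.
Note: since some zeros are outside |z| ≤ r, the simplified n·log(r) form does NOT apply — only the inside zeros contribute.

I(r) ≈ 5.2013.


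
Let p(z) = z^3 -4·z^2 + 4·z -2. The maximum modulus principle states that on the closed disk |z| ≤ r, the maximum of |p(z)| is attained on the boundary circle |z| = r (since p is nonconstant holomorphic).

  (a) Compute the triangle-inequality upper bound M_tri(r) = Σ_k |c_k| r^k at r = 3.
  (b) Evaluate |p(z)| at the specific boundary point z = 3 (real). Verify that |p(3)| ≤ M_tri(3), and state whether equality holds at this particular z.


Coefficients: c_0 = -2, c_1 = 4, c_2 = -4, c_3 = 1. Radius r = 3.
Part (a). Triangle bound: M_tri(r) = Σ_k |c_k| r^k
  = |-2|·3^0 + |4|·3^1 + |-4|·3^2 + |1|·3^3
  = 2 + 12 + 36 + 27 = 77.
This bounds M(r) := max_{|z|=r} |p(z)| from above; equality holds iff all terms c_k z^k can be made to align in phase at a single z on |z|=r.
Part (b). At z = 3 (real, on the circle |z| = r):
  p(3) = (-2)·3^0 + (4)·3^1 + (-4)·3^2 + (1)·3^3 = 1.
  |p(3)| = 1.
Check: |p(3)| = 1 ≤ 77 = M_tri(3). ✓ Equality does not hold at z = 3 (the coefficients have mixed signs, so the terms do not all align in phase there).

M_tri(3) = 77; |p(3)| = 1; equality at z=3: no.


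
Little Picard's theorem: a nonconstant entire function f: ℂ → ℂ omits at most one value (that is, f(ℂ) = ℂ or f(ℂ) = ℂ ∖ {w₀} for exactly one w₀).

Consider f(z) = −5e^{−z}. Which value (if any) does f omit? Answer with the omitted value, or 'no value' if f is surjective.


Little Picard bounds the complement of f(ℂ) to at most one point.
e^{−z} is never zero on ℂ, so -5·e^{−z} takes every value in ℂ ∖ {0}. Adding 0 shifts the range to ℂ ∖ {0}. Thus f omits exactly the value 0.

Omitted value: 0.


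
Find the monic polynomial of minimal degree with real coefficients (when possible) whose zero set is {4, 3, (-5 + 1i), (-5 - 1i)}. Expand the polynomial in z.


The polynomial is p(z) = ∏_{α ∈ S} (z − α), where S = {4, 3, (-5 + 1i), (-5 - 1i)}.
Expanding the product yields: p(z) = z^4 + 3·z^3 -32·z^2 -62·z + 312.
Note conjugate pairs combine to real quadratics: (z − (-5+1i))(z − (-5−1i)) = z² + 10z + 26.
The resulting polynomial has degree 4 and real coefficients as required.

p(z) = z^4 + 3·z^3 -32·z^2 -62·z + 312.


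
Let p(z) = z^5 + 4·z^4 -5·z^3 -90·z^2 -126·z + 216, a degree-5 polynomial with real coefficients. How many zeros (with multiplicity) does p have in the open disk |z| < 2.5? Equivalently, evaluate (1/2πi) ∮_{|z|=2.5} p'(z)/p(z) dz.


The zeros of p are: (-3 + 3i), (-3 - 3i), -3, 1, 4.
Their magnitudes are: 4.243, 4.243, 3, 1, 4.
Zeros with |z| < R = 2.5: 1.
Count = 1.
By the argument principle, (1/2πi) ∮_{|z|=R} p'(z)/p(z) dz equals exactly this count.

Number of zeros inside |z| < 2.5: 1.


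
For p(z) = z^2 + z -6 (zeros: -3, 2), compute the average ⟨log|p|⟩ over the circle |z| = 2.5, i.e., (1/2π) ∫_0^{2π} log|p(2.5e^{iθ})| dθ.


Zeros: -3, 2; r = 2.5.
Inside |z| < r: 2. Outside (|z| ≥ r): -3.
p(0) = -6, so log|p(0)| = log(6) = 1.7918.
Apply Jensen: I(r) = log|p(0)| + Σ_k log(r/|z_k|), summed over zeros inside |z| < r.
  log(r/|z_k|) for z_k = 2: log(2.5/2) = 0.2231
  Outside zeros (-3) contribute nothing to the Jensen sum.
Sum over inside zeros: 0.2231.
I(r) = log|p(0)| + (inside sum) = 1.7918 + 0.2231 = 2.0149.
Note: since some zeros are outside |z| ≤ r, the simplified n·log(r) form does NOT apply — only the inside zeros contribute.

I(r) ≈ 2.0149.


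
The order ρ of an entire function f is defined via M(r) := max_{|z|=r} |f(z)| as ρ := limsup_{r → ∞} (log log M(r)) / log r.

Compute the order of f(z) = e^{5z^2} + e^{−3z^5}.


Each summand is entire of order 2 and 5 respectively (as in the single-exponential case). The order of a sum is at most the max of the orders, so ρ ≤ 5. For the lower bound: on |z|=r choose arg z so that -3z^5 is real positive; then |e^{-3z^5}| = e^{3r^5} while |e^{5z^2}| ≤ e^{5r^2} = o(e^{3r^5}). So |f| ≥ e^{3r^5}(1 − o(1)) and ρ ≥ 5. Hence ρ = max(2, 5) = 5.
Therefore ρ = 5.

Order ρ = 5.


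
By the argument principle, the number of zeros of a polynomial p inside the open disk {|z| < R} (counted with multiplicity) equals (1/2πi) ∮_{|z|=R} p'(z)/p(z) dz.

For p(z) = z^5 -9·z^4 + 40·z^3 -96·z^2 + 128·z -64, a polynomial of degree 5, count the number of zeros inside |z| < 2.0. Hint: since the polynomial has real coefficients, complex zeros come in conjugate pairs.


The zeros of p are: (2 + 2i), (2 - 2i), (2 + 2i), (2 - 2i), 1.
Their magnitudes are: 2.828, 2.828, 2.828, 2.828, 1.
Zeros with |z| < R = 2.0: 1.
Count = 1.
By the argument principle, (1/2πi) ∮_{|z|=R} p'(z)/p(z) dz equals exactly this count.

Number of zeros inside |z| < 2.0: 1.


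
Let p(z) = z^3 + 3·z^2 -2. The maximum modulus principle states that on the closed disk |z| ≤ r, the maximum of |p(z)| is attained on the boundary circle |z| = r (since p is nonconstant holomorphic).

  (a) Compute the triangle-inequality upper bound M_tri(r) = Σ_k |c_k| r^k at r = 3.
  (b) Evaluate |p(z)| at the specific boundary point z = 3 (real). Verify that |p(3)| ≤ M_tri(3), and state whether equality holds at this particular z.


Coefficients: c_0 = -2, c_1 = 0, c_2 = 3, c_3 = 1. Radius r = 3.
Part (a). Triangle bound: M_tri(r) = Σ_k |c_k| r^k
  = |-2|·3^0 + |0|·3^1 + |3|·3^2 + |1|·3^3
  = 2 + 0 + 27 + 27 = 56.
This bounds M(r) := max_{|z|=r} |p(z)| from above; equality holds iff all terms c_k z^k can be made to align in phase at a single z on |z|=r.
Part (b). At z = 3 (real, on the circle |z| = r):
  p(3) = (-2)·3^0 + (0)·3^1 + (3)·3^2 + (1)·3^3 = 52.
  |p(3)| = 52.
Check: |p(3)| = 52 ≤ 56 = M_tri(3). ✓ Equality does not hold at z = 3 (the coefficients have mixed signs, so the terms do not all align in phase there).

M_tri(3) = 56; |p(3)| = 52; equality at z=3: no.


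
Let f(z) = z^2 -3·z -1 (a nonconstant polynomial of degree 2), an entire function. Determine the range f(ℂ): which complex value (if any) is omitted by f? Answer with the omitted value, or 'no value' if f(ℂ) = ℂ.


Little Picard bounds the complement of f(ℂ) to at most one point.
For every w ∈ ℂ, the equation p(z) − w = 0 is a nonconstant polynomial in z and hence has at least one root by the fundamental theorem of algebra. So p is surjective onto ℂ, omitting no value.

Omitted value: no value.


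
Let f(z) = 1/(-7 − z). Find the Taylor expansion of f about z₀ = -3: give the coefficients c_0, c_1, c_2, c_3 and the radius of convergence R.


Let w = z − z₀, so z = z₀ + w.
Then -7 − z = -7 − (z₀ + w) = (-7 − z₀) − w = -4 − w.
f(z) = 1/(-4 − w) = (1/(-4)) · 1/(1 − w/(-4)) = Σ_{n≥0} w^n / (-4)^(n+1).
So c_n = 1/(-4)^(n+1):
  c_0 = 1/(-4)^1 = -1/4.
  c_1 = 1/(-4)^2 = 1/16.
  c_2 = 1/(-4)^3 = -1/64.
  c_3 = 1/(-4)^4 = 1/256.
The series is valid for |w/d| < 1, i.e. |z − z₀| < |d|.
Radius of convergence: R = |-7 − z₀| = |-4| = 4 (distance from z₀ to the singularity z = -7).

c_0 = -1/4, c_1 = 1/16, c_2 = -1/64, c_3 = 1/256; R = 4.


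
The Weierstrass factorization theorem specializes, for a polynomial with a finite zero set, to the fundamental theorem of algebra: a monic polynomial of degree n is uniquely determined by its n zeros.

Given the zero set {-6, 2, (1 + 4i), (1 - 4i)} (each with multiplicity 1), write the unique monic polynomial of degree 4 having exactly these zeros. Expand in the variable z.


The polynomial is p(z) = ∏_{α ∈ S} (z − α), where S = {-6, 2, (1 + 4i), (1 - 4i)}.
Expanding the product yields: p(z) = z^4 + 2·z^3 -3·z^2 + 92·z -204.
Note conjugate pairs combine to real quadratics: (z − (1+4i))(z − (1−4i)) = z² − 2z + 17.
The resulting polynomial has degree 4 and real coefficients as required.

p(z) = z^4 + 2·z^3 -3·z^2 + 92·z -204.


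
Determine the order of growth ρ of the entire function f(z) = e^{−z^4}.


|e^{−z^4}| = e^{Re(-1·z^4) + 0} ≤ e^{1|z|^4 + 0} = e^{1r^4 + 0} on |z| = r, so ρ ≤ 4. Choosing z on |z|=r so that -1·z^4 is real positive (always possible by picking arg z appropriately) gives |f(z)| = e^{1r^4 + 0}, matching the bound. The additive constant 0 does not affect log log M(r) ~ 4·log r. Hence ρ = 4.
Therefore ρ = 4.

Order ρ = 4.


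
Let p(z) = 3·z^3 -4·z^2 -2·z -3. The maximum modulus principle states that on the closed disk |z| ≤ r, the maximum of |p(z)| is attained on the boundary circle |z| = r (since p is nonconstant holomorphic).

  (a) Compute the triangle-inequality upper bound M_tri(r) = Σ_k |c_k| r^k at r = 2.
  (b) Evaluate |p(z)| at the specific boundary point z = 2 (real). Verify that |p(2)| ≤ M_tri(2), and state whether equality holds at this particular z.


Coefficients: c_0 = -3, c_1 = -2, c_2 = -4, c_3 = 3. Radius r = 2.
Part (a). Triangle bound: M_tri(r) = Σ_k |c_k| r^k
  = |-3|·2^0 + |-2|·2^1 + |-4|·2^2 + |3|·2^3
  = 3 + 4 + 16 + 24 = 47.
This bounds M(r) := max_{|z|=r} |p(z)| from above; equality holds iff all terms c_k z^k can be made to align in phase at a single z on |z|=r.
Part (b). At z = 2 (real, on the circle |z| = r):
  p(2) = (-3)·2^0 + (-2)·2^1 + (-4)·2^2 + (3)·2^3 = 1.
  |p(2)| = 1.
Check: |p(2)| = 1 ≤ 47 = M_tri(2). ✓ Equality does not hold at z = 2 (the coefficients have mixed signs, so the terms do not all align in phase there).

M_tri(2) = 47; |p(2)| = 1; equality at z=2: no.


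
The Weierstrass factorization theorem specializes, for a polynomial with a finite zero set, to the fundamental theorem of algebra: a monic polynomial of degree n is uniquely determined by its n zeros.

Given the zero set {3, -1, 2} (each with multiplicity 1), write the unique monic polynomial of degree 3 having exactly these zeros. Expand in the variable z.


The polynomial is p(z) = ∏_{α ∈ S} (z − α), where S = {3, -1, 2}.
Expanding the product yields: p(z) = z^3 -4·z^2 + z + 6.
The resulting polynomial has degree 3 and real coefficients as required.

p(z) = z^3 -4·z^2 + z + 6.


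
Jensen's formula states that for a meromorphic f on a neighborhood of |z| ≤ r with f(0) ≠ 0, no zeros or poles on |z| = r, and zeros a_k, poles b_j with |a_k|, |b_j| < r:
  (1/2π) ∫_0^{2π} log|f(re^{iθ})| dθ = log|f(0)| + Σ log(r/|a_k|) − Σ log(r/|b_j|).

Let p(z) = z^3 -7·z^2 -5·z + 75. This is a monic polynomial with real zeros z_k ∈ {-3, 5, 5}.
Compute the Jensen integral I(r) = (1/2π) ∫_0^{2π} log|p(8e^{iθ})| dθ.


Zeros: -3, 5, 5; r = 8.
Inside |z| < r: -3, 5, 5. Outside (|z| ≥ r): ∅.
p(0) = 75, so log|p(0)| = log(75) = 4.3175.
Apply Jensen: I(r) = log|p(0)| + Σ_k log(r/|z_k|), summed over zeros inside |z| < r.
  log(r/|z_k|) for z_k = -3: log(8/3) = 0.9808
  log(r/|z_k|) for z_k = 5: log(8/5) = 0.4700
  log(r/|z_k|) for z_k = 5: log(8/5) = 0.4700
Sum over inside zeros: 1.9208.
I(r) = log|p(0)| + (inside sum) = 4.3175 + 1.9208 = 6.2383.
Closed form (all zeros inside, monic): I(r) = n·log(r) = 3·log(8) = 6.2383. ✓

I(r) ≈ 6.2383.


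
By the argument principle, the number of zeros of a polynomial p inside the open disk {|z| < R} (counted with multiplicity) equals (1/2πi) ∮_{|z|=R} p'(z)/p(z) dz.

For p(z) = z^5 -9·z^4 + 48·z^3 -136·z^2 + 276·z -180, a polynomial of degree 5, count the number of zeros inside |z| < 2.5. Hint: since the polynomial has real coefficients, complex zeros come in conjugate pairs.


The zeros of p are: (1 + 3i), (1 - 3i), (3 + 3i), (3 - 3i), 1.
Their magnitudes are: 3.162, 3.162, 4.243, 4.243, 1.
Zeros with |z| < R = 2.5: 1.
Count = 1.
By the argument principle, (1/2πi) ∮_{|z|=R} p'(z)/p(z) dz equals exactly this count.

Number of zeros inside |z| < 2.5: 1.


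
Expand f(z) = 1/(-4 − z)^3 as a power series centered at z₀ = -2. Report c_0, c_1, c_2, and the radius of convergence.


Let w = z − z₀, so z = z₀ + w.
Then -4 − z = -4 − (z₀ + w) = (-4 − z₀) − w = -2 − w.
f(z) = 1/(-2 − w)^3 = (1/(-2)^3) · (1 − w/(-2))^{−3}.
By the binomial series (1−u)^{−3} = Σ_{n≥0} C(n+2, 2) u^n for |u|<1, with u = w/(-2):
  c_n = C(n+2, 2) / (-2)^(n+3).
  c_0 = 1/(-2)^3 = -1/8.
  c_1 = 3/(-2)^4 = 3/16.
  c_2 = 6/(-2)^5 = -3/16.
The series is valid for |w/d| < 1, i.e. |z − z₀| < |d|.
Radius of convergence: R = |-4 − z₀| = |-2| = 2 (distance from z₀ to the singularity z = -4).

c_0 = -1/8, c_1 = 3/16, c_2 = -3/16; R = 2.


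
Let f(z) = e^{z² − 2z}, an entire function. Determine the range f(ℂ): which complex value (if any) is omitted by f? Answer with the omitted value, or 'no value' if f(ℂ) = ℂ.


Little Picard bounds the complement of f(ℂ) to at most one point.
The exponent g(z) = z² − 2z is a nonconstant polynomial, hence surjective onto ℂ. So e^{g(z)} takes every value in {e^w : w ∈ ℂ} = ℂ ∖ {0}. Adding 0 shifts the range to ℂ ∖ {0}. f omits exactly 0.

Omitted value: 0.


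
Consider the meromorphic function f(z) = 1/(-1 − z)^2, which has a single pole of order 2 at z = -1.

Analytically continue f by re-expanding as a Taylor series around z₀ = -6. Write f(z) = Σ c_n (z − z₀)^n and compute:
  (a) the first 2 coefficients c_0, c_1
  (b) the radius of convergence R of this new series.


Let w = z − z₀, so z = z₀ + w.
Then -1 − z = -1 − (z₀ + w) = (-1 − z₀) − w = 5 − w.
f(z) = 1/(5 − w)^2 = (1/(5)^2) · (1 − w/(5))^{−2}.
By the binomial series (1−u)^{−2} = Σ_{n≥0} C(n+1, 1) u^n for |u|<1, with u = w/(5):
  c_n = C(n+1, 1) / (5)^(n+2).
  c_0 = 1/(5)^2 = 1/25.
  c_1 = 2/(5)^3 = 2/125.
The series is valid for |w/d| < 1, i.e. |z − z₀| < |d|.
Radius of convergence: R = |-1 − z₀| = |5| = 5 (distance from z₀ to the singularity z = -1).

c_0 = 1/25, c_1 = 2/125; R = 5.


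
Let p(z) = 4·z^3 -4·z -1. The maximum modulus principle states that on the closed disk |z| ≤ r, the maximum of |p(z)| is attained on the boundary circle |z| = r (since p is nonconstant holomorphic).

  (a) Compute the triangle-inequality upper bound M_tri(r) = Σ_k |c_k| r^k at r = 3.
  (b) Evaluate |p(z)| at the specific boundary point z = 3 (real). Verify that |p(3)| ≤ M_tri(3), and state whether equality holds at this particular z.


Coefficients: c_0 = -1, c_1 = -4, c_2 = 0, c_3 = 4. Radius r = 3.
Part (a). Triangle bound: M_tri(r) = Σ_k |c_k| r^k
  = |-1|·3^0 + |-4|·3^1 + |0|·3^2 + |4|·3^3
  = 1 + 12 + 0 + 108 = 121.
This bounds M(r) := max_{|z|=r} |p(z)| from above; equality holds iff all terms c_k z^k can be made to align in phase at a single z on |z|=r.
Part (b). At z = 3 (real, on the circle |z| = r):
  p(3) = (-1)·3^0 + (-4)·3^1 + (0)·3^2 + (4)·3^3 = 95.
  |p(3)| = 95.
Check: |p(3)| = 95 ≤ 121 = M_tri(3). ✓ Equality does not hold at z = 3 (the coefficients have mixed signs, so the terms do not all align in phase there).

M_tri(3) = 121; |p(3)| = 95; equality at z=3: no.


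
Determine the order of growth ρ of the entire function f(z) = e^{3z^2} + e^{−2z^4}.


Each summand is entire of order 2 and 4 respectively (as in the single-exponential case). The order of a sum is at most the max of the orders, so ρ ≤ 4. For the lower bound: on |z|=r choose arg z so that -2z^4 is real positive; then |e^{-2z^4}| = e^{2r^4} while |e^{3z^2}| ≤ e^{3r^2} = o(e^{2r^4}). So |f| ≥ e^{2r^4}(1 − o(1)) and ρ ≥ 4. Hence ρ = max(2, 4) = 4.
Therefore ρ = 4.

Order ρ = 4.


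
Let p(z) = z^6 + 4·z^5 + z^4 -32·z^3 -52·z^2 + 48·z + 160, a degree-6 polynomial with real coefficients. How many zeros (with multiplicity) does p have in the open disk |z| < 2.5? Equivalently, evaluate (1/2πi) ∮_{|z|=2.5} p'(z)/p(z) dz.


The zeros of p are: (-2 + 2i), (-2 - 2i), 2, (-2 + 1i), (-2 - 1i), 2.
Their magnitudes are: 2.828, 2.828, 2, 2.236, 2.236, 2.
Zeros with |z| < R = 2.5: 2, (-2 + 1i), (-2 - 1i), 2.
Count = 4.
By the argument principle, (1/2πi) ∮_{|z|=R} p'(z)/p(z) dz equals exactly this count.

Number of zeros inside |z| < 2.5: 4.


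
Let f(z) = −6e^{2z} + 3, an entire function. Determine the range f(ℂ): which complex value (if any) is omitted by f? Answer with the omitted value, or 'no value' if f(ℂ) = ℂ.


Little Picard bounds the complement of f(ℂ) to at most one point.
e^{2z} is never zero on ℂ, so -6·e^{2z} takes every value in ℂ ∖ {0}. Adding 3 shifts the range to ℂ ∖ {3}. Thus f omits exactly the value 3.

Omitted value: 3.


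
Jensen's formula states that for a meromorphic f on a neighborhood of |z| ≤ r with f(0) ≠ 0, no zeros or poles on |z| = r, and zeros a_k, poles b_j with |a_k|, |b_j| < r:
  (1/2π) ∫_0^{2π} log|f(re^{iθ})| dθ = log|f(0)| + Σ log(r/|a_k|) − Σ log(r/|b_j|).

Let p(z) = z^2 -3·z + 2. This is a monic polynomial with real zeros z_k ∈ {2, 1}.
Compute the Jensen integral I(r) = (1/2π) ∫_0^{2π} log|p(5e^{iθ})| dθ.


Zeros: 1, 2; r = 5.
Inside |z| < r: 1, 2. Outside (|z| ≥ r): ∅.
p(0) = 2, so log|p(0)| = log(2) = 0.6931.
Apply Jensen: I(r) = log|p(0)| + Σ_k log(r/|z_k|), summed over zeros inside |z| < r.
  log(r/|z_k|) for z_k = 2: log(5/2) = 0.9163
  log(r/|z_k|) for z_k = 1: log(5/1) = 1.6094
Sum over inside zeros: 2.5257.
I(r) = log|p(0)| + (inside sum) = 0.6931 + 2.5257 = 3.2189.
Closed form (all zeros inside, monic): I(r) = n·log(r) = 2·log(5) = 3.2189. ✓

I(r) ≈ 3.2189.


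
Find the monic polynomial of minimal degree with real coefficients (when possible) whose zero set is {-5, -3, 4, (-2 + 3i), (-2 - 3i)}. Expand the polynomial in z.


The polynomial is p(z) = ∏_{α ∈ S} (z − α), where S = {-5, -3, 4, (-2 + 3i), (-2 - 3i)}.
Expanding the product yields: p(z) = z^5 + 8·z^4 + 12·z^3 -76·z^2 -461·z -780.
Note conjugate pairs combine to real quadratics: (z − (-2+3i))(z − (-2−3i)) = z² + 4z + 13.
The resulting polynomial has degree 5 and real coefficients as required.

p(z) = z^5 + 8·z^4 + 12·z^3 -76·z^2 -461·z -780.


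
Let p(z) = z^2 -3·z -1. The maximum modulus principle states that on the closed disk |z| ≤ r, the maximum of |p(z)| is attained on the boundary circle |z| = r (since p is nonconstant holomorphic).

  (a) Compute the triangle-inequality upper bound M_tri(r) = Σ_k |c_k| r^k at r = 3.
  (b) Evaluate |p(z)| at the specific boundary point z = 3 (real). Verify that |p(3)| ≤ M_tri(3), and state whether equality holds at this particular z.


Coefficients: c_0 = -1, c_1 = -3, c_2 = 1. Radius r = 3.
Part (a). Triangle bound: M_tri(r) = Σ_k |c_k| r^k
  = |-1|·3^0 + |-3|·3^1 + |1|·3^2
  = 1 + 9 + 9 = 19.
This bounds M(r) := max_{|z|=r} |p(z)| from above; equality holds iff all terms c_k z^k can be made to align in phase at a single z on |z|=r.
Part (b). At z = 3 (real, on the circle |z| = r):
  p(3) = (-1)·3^0 + (-3)·3^1 + (1)·3^2 = -1.
  |p(3)| = 1.
Check: |p(3)| = 1 ≤ 19 = M_tri(3). ✓ Equality does not hold at z = 3 (the coefficients have mixed signs, so the terms do not all align in phase there).

M_tri(3) = 19; |p(3)| = 1; equality at z=3: no.


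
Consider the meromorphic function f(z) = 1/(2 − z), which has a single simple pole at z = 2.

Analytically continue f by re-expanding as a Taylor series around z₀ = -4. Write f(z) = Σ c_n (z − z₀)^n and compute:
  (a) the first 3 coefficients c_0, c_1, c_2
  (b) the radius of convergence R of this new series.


Let w = z − z₀, so z = z₀ + w.
Then 2 − z = 2 − (z₀ + w) = (2 − z₀) − w = 6 − w.
f(z) = 1/(6 − w) = (1/(6)) · 1/(1 − w/(6)) = Σ_{n≥0} w^n / (6)^(n+1).
So c_n = 1/(6)^(n+1):
  c_0 = 1/(6)^1 = 1/6.
  c_1 = 1/(6)^2 = 1/36.
  c_2 = 1/(6)^3 = 1/216.
The series is valid for |w/d| < 1, i.e. |z − z₀| < |d|.
Radius of convergence: R = |2 − z₀| = |6| = 6 (distance from z₀ to the singularity z = 2).

c_0 = 1/6, c_1 = 1/36, c_2 = 1/216; R = 6.


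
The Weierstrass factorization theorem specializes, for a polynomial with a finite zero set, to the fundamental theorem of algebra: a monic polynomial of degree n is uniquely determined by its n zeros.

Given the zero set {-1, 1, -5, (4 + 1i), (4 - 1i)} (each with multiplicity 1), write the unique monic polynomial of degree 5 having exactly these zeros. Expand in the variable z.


The polynomial is p(z) = ∏_{α ∈ S} (z − α), where S = {-1, 1, -5, (4 + 1i), (4 - 1i)}.
Expanding the product yields: p(z) = z^5 -3·z^4 -24·z^3 + 88·z^2 + 23·z -85.
Note conjugate pairs combine to real quadratics: (z − (4+1i))(z − (4−1i)) = z² − 8z + 17.
The resulting polynomial has degree 5 and real coefficients as required.

p(z) = z^5 -3·z^4 -24·z^3 + 88·z^2 + 23·z -85.


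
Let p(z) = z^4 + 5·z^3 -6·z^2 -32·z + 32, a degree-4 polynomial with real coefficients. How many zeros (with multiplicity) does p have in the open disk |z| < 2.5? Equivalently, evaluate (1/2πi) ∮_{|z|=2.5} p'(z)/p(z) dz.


The zeros of p are: 1, -4, 2, -4.
Their magnitudes are: 1, 4, 2, 4.
Zeros with |z| < R = 2.5: 1, 2.
Count = 2.
By the argument principle, (1/2πi) ∮_{|z|=R} p'(z)/p(z) dz equals exactly this count.

Number of zeros inside |z| < 2.5: 2.


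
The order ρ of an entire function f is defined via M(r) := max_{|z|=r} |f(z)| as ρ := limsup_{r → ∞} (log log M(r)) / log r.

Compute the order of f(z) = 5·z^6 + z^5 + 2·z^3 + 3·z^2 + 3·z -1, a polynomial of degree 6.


|f(z)| ≤ Σ|c_k|·r^k = O(r^6) as r → ∞. Polynomial growth is O(e^{r^ε}) for every ε > 0 (since r^6/e^{r^ε} → 0), so ρ ≤ ε for all ε > 0, i.e. ρ = 0. Every nonconstant polynomial has order 0.
Therefore ρ = 0.

Order ρ = 0.


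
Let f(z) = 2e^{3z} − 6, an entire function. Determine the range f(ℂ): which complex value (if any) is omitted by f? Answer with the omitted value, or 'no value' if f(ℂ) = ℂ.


Little Picard bounds the complement of f(ℂ) to at most one point.
e^{3z} is never zero on ℂ, so 2·e^{3z} takes every value in ℂ ∖ {0}. Adding -6 shifts the range to ℂ ∖ {-6}. Thus f omits exactly the value -6.

Omitted value: -6.


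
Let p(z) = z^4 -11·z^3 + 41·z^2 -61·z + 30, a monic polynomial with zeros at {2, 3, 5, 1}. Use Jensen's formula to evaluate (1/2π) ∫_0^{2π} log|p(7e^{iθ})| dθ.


Zeros: 1, 2, 3, 5; r = 7.
Inside |z| < r: 1, 2, 3, 5. Outside (|z| ≥ r): ∅.
p(0) = 30, so log|p(0)| = log(30) = 3.4012.
Apply Jensen: I(r) = log|p(0)| + Σ_k log(r/|z_k|), summed over zeros inside |z| < r.
  log(r/|z_k|) for z_k = 2: log(7/2) = 1.2528
  log(r/|z_k|) for z_k = 3: log(7/3) = 0.8473
  log(r/|z_k|) for z_k = 5: log(7/5) = 0.3365
  log(r/|z_k|) for z_k = 1: log(7/1) = 1.9459
Sum over inside zeros: 4.3824.
I(r) = log|p(0)| + (inside sum) = 3.4012 + 4.3824 = 7.7836.
Closed form (all zeros inside, monic): I(r) = n·log(r) = 4·log(7) = 7.7836. ✓

I(r) ≈ 7.7836.


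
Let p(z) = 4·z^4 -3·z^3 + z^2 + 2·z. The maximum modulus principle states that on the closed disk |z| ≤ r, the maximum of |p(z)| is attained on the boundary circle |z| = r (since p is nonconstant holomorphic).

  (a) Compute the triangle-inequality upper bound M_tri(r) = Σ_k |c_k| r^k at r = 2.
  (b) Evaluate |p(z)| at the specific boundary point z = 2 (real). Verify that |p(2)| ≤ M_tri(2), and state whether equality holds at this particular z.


Coefficients: c_0 = 0, c_1 = 2, c_2 = 1, c_3 = -3, c_4 = 4. Radius r = 2.
Part (a). Triangle bound: M_tri(r) = Σ_k |c_k| r^k
  = |0|·2^0 + |2|·2^1 + |1|·2^2 + |-3|·2^3 + |4|·2^4
  = 0 + 4 + 4 + 24 + 64 = 96.
This bounds M(r) := max_{|z|=r} |p(z)| from above; equality holds iff all terms c_k z^k can be made to align in phase at a single z on |z|=r.
Part (b). At z = 2 (real, on the circle |z| = r):
  p(2) = (0)·2^0 + (2)·2^1 + (1)·2^2 + (-3)·2^3 + (4)·2^4 = 48.
  |p(2)| = 48.
Check: |p(2)| = 48 ≤ 96 = M_tri(2). ✓ Equality does not hold at z = 2 (the coefficients have mixed signs, so the terms do not all align in phase there).

M_tri(2) = 96; |p(2)| = 48; equality at z=2: no.


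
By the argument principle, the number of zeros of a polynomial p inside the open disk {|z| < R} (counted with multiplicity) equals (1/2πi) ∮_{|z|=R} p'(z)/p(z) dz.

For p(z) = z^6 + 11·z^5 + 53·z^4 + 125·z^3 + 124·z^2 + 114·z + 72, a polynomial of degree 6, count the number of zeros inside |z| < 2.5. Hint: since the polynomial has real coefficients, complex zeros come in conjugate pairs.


The zeros of p are: (-3 + 3i), (-3 - 3i), -4, (0 + 1i), (0 - 1i), -1.
Their magnitudes are: 4.243, 4.243, 4, 1, 1, 1.
Zeros with |z| < R = 2.5: (0 + 1i), (0 - 1i), -1.
Count = 3.
By the argument principle, (1/2πi) ∮_{|z|=R} p'(z)/p(z) dz equals exactly this count.

Number of zeros inside |z| < 2.5: 3.


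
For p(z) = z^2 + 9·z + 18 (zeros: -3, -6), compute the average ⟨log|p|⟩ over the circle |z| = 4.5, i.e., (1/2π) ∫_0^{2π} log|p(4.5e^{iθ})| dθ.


Zeros: -6, -3; r = 4.5.
Inside |z| < r: -3. Outside (|z| ≥ r): -6.
p(0) = 18, so log|p(0)| = log(18) = 2.8904.
Apply Jensen: I(r) = log|p(0)| + Σ_k log(r/|z_k|), summed over zeros inside |z| < r.
  log(r/|z_k|) for z_k = -3: log(4.5/3) = 0.4055
  Outside zeros (-6) contribute nothing to the Jensen sum.
Sum over inside zeros: 0.4055.
I(r) = log|p(0)| + (inside sum) = 2.8904 + 0.4055 = 3.2958.
Note: since some zeros are outside |z| ≤ r, the simplified n·log(r) form does NOT apply — only the inside zeros contribute.

I(r) ≈ 3.2958.


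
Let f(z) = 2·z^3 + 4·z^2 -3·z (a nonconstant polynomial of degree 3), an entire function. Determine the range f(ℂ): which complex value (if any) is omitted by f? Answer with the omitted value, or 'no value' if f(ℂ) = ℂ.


Little Picard bounds the complement of f(ℂ) to at most one point.
For every w ∈ ℂ, the equation p(z) − w = 0 is a nonconstant polynomial in z and hence has at least one root by the fundamental theorem of algebra. So p is surjective onto ℂ, omitting no value.

Omitted value: no value.
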